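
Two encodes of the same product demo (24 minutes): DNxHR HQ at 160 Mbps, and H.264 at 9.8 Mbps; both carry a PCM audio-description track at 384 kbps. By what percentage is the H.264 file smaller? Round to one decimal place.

24 min = 1440 s
Audio: 384 kbps = 0.384 Mbps.
DNxHR HQ: 160.384 Mbps × 1440 s = 230953.0 Mb = 28.869 GB.
H.264: 10.184 Mbps × 1440 s = 14665.0 Mb = 1.833 GB.
Reduction: (1 − 1.833/28.869) × 100 = 93.65%.

93.7%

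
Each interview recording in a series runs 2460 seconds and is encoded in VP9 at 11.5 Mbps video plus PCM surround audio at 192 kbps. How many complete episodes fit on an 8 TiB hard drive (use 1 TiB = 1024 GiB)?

2446

Audio: 192 kbps = 0.192 Mbps.
Total bitrate: 11.692 Mbps.
Per item: 11.692 Mbps × 2460 s = 28,762 Mb = 3,595 MB.
Capacity: 8 TiB = 70,368,744 Mb; 2446.56 items → 2446 complete.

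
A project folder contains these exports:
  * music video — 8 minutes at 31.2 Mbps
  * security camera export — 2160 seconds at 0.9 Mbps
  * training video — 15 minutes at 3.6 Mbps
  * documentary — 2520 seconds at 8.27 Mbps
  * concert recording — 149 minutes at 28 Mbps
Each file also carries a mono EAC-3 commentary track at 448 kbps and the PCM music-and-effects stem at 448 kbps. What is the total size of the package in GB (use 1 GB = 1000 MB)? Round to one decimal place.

Audio total: 448 + 448 = 896 kbps = 0.896 Mbps.
music video: 32.096 Mbps × 480 s = 15406.1 Mb
security camera export: 1.796 Mbps × 2160 s = 3879.4 Mb
training video: 4.496 Mbps × 900 s = 4046.4 Mb
documentary: 9.166 Mbps × 2520 s = 23098.3 Mb
concert recording: 28.896 Mbps × 8940 s = 258330.2 Mb
Total: 304760.4 Mb = 38095.1 MB.
= 38.10 GB.

38.1 GB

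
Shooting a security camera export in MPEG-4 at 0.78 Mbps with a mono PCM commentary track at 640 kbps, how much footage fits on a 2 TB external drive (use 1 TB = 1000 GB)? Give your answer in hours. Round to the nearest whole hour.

3130 hours

Audio: 640 kbps = 0.640 Mbps.
Total bitrate: 0.78 + 0.640 = 1.420 Mbps.
Capacity: 2 TB = 16,000,000 Mb.
Recording time: 16,000,000 / 1.420 = 11,267,606 s ≈ 3,130 hours.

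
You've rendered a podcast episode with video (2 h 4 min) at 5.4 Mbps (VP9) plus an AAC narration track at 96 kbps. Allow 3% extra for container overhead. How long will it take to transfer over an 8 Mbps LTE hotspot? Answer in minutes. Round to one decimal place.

87.7 minutes

2 h 4 min = 124 min = 7440 s
Audio: 96 kbps = 0.096 Mbps.
Total bitrate: 5.496 Mbps.
File: 5.496 Mbps × 7440 s = 40890.2 Mb.
With 3% container overhead: ×1.03. → 42116.9 Mb.
At 8 Mbps: 42116.9 / 8 = 5264.6 s ≈ 87.7 minutes.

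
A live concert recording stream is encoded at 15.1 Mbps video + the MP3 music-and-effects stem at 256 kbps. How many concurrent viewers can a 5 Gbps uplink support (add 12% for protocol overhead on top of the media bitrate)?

Audio: 256 kbps = 0.256 Mbps.
Per-viewer media rate: 15.356 Mbps.
On the wire with 12% overhead: 17.199 Mbps.
5 Gbps = 5,000 Mbps; 5,000 / 17.199 = 290.72 → 290 viewers.

290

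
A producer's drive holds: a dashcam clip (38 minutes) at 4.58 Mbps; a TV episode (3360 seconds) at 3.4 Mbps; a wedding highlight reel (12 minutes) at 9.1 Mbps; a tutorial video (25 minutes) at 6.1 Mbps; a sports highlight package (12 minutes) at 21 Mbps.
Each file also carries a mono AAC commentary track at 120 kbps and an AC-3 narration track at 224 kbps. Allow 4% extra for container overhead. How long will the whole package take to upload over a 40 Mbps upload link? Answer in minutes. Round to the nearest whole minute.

Audio total: 120 + 224 = 344 kbps = 0.344 Mbps.
dashcam clip: 4.924 Mbps × 2280 s × 1.04 = 11675.8 Mb
TV episode: 3.744 Mbps × 3360 s × 1.04 = 13083.0 Mb
wedding highlight reel: 9.444 Mbps × 720 s × 1.04 = 7071.7 Mb
tutorial video: 6.444 Mbps × 1500 s × 1.04 = 10052.6 Mb
sports highlight package: 21.344 Mbps × 720 s × 1.04 = 15982.4 Mb
Total: 57865.5 Mb = 7233.2 MB.
At 40 Mbps: 57865.5 / 40 = 1447 s ≈ 24.1 minutes.

24 minutes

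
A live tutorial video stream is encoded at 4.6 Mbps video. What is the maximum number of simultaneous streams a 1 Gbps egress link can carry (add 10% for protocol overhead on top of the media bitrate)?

On the wire with 10% overhead: 5.060 Mbps.
1 Gbps = 1,000 Mbps; 1,000 / 5.060 = 197.63 → 197 viewers.

197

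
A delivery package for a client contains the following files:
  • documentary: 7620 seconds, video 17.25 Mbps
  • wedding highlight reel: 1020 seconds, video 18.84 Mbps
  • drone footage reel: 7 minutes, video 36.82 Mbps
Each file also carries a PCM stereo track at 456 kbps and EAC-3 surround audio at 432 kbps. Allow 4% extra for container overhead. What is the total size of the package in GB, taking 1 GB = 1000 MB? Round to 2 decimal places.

22.64 GB

Audio total: 456 + 432 = 888 kbps = 0.888 Mbps.
documentary: 18.138 Mbps × 7620 s × 1.04 = 143740.0 Mb
wedding highlight reel: 19.728 Mbps × 1020 s × 1.04 = 20927.5 Mb
drone footage reel: 37.708 Mbps × 420 s × 1.04 = 16470.9 Mb
Total: 181138.3 Mb = 22642.3 MB.
= 22.64 GB.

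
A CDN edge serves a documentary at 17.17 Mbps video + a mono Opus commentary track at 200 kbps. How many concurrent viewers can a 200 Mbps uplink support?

11

Audio: 200 kbps = 0.200 Mbps.
Per-viewer media rate: 17.370 Mbps.
200 Mbps = 200.0 Mbps; 200.0 / 17.370 = 11.51 → 11 viewers.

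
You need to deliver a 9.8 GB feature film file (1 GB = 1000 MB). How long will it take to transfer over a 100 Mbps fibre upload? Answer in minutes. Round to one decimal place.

File: 9.8 GB = 78400.0 Mb.
At 100 Mbps: 78400.0 / 100 = 784.0 s ≈ 13.1 minutes.

13.1 minutes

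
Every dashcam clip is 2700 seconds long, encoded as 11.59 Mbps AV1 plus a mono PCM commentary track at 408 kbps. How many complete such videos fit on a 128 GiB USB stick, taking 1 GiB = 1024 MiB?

33

Audio: 408 kbps = 0.408 Mbps.
Total bitrate: 11.998 Mbps.
Per item: 11.998 Mbps × 2700 s = 32,395 Mb = 4,049 MB.
Capacity: 128 GiB = 1,099,512 Mb; 33.94 items → 33 complete.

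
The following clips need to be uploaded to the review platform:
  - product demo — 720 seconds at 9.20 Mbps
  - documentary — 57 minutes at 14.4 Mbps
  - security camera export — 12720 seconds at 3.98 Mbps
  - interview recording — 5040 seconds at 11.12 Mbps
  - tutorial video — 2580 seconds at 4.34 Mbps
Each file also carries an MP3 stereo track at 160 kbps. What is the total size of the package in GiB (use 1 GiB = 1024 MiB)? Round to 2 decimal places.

Audio: 160 kbps = 0.160 Mbps.
product demo: 9.360 Mbps × 720 s = 6739.2 Mb
documentary: 14.560 Mbps × 3420 s = 49795.2 Mb
security camera export: 4.140 Mbps × 12720 s = 52660.8 Mb
interview recording: 11.280 Mbps × 5040 s = 56851.2 Mb
tutorial video: 4.500 Mbps × 2580 s = 11610.0 Mb
Total: 177656.4 Mb = 22207.0 MB.
= 20.68 GiB.

20.68 GiB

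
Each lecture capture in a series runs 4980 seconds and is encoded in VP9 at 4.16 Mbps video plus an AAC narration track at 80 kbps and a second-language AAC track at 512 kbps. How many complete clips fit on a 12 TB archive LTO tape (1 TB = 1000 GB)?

4056

Audio total: 80 + 512 = 592 kbps = 0.592 Mbps.
Total bitrate: 4.752 Mbps.
Per item: 4.752 Mbps × 4980 s = 23,665 Mb = 2,958 MB.
Capacity: 12 TB = 96,000,000 Mb; 4056.63 items → 4056 complete.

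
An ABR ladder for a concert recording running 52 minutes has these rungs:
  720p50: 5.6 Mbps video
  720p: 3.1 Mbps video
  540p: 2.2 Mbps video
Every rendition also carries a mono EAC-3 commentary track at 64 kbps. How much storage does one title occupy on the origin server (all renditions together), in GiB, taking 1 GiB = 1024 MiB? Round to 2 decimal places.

52 min = 3120 s
Audio: 64 kbps = 0.064 Mbps.
Sum of rendition bitrates: (5.6+0.064) + (3.1+0.064) + (2.2+0.064) = 11.092 Mbps.
× 3120 s = 34,607 Mb = 4,326 MB = 4.029 GiB.

4.03 GiB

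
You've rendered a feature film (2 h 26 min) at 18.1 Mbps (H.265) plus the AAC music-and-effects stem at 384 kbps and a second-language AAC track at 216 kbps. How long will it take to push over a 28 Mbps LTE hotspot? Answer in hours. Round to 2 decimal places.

2 h 26 min = 146 min = 8760 s
Audio total: 384 + 216 = 600 kbps = 0.600 Mbps.
Total bitrate: 18.700 Mbps.
File: 18.700 Mbps × 8760 s = 163812.0 Mb.
At 28 Mbps: 163812.0 / 28 = 5850.4 s ≈ 1.63 hours.

1.63 hours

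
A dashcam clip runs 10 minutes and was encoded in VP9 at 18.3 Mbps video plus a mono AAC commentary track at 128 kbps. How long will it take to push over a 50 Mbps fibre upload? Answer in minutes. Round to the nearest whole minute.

4 minutes

10 min = 600 s
Audio: 128 kbps = 0.128 Mbps.
Total bitrate: 18.428 Mbps.
File: 18.428 Mbps × 600 s = 11056.8 Mb.
At 50 Mbps: 11056.8 / 50 = 221.1 s ≈ 3.69 minutes.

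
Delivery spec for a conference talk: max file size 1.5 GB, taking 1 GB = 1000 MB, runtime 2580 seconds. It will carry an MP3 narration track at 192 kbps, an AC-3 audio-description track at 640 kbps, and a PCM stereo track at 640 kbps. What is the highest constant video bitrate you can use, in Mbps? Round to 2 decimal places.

3.18 Mbps

Budget: 1.5 GB = 12000.0 Mb.
Total bitrate budget: 12000.0 Mb / 2580 s = 4.651 Mbps.
Audio total: 192 + 640 + 640 = 1472 kbps = 1.472 Mbps.
Video: 4.651 − 1.472 = 3.179 Mbps.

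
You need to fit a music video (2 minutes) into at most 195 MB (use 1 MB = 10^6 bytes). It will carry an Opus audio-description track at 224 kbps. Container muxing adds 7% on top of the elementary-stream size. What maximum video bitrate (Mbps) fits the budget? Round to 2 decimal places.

11.93 Mbps

Budget: 195 MB = 1560.0 Mb.
Stream payload after overhead: 1560.0 / 1.07 = 1457.9 Mb.
2 min = 120 s
Total bitrate budget: 1457.9 Mb / 120 s = 12.150 Mbps.
Audio: 224 kbps = 0.224 Mbps.
Video: 12.150 − 0.224 = 11.926 Mbps.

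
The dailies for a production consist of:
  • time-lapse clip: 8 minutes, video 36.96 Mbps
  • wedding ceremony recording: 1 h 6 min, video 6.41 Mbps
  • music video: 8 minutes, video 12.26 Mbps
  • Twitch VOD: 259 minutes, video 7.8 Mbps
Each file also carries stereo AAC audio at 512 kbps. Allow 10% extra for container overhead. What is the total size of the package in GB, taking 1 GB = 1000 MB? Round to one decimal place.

24.8 GB

Audio: 512 kbps = 0.512 Mbps.
time-lapse clip: 37.472 Mbps × 480 s × 1.10 = 19785.2 Mb
wedding ceremony recording: 6.922 Mbps × 3960 s × 1.10 = 30152.2 Mb
music video: 12.772 Mbps × 480 s × 1.10 = 6743.6 Mb
Twitch VOD: 8.312 Mbps × 15540 s × 1.10 = 142085.3 Mb
Total: 198766.4 Mb = 24845.8 MB.
= 24.85 GB.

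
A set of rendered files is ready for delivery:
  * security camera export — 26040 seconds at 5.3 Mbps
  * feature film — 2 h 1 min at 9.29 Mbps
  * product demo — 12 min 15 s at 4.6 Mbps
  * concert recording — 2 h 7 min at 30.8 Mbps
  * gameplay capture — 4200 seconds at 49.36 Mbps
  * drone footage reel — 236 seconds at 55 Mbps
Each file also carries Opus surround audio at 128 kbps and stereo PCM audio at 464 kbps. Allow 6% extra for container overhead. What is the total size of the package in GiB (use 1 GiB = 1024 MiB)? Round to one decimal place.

85.3 GiB

Audio total: 128 + 464 = 592 kbps = 0.592 Mbps.
security camera export: 5.892 Mbps × 26040 s × 1.06 = 162633.3 Mb
feature film: 9.882 Mbps × 7260 s × 1.06 = 76047.9 Mb
product demo: 5.192 Mbps × 735 s × 1.06 = 4045.1 Mb
concert recording: 31.392 Mbps × 7620 s × 1.06 = 253559.5 Mb
gameplay capture: 49.952 Mbps × 4200 s × 1.06 = 222386.3 Mb
drone footage reel: 55.592 Mbps × 236 s × 1.06 = 13906.9 Mb
Total: 732579.0 Mb = 91572.4 MB.
= 85.28 GiB.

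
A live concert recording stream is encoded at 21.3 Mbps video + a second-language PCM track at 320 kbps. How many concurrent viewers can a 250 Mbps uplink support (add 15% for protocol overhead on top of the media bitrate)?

10

Audio: 320 kbps = 0.320 Mbps.
Per-viewer media rate: 21.620 Mbps.
On the wire with 15% overhead: 24.863 Mbps.
250 Mbps = 250.0 Mbps; 250.0 / 24.863 = 10.06 → 10 viewers.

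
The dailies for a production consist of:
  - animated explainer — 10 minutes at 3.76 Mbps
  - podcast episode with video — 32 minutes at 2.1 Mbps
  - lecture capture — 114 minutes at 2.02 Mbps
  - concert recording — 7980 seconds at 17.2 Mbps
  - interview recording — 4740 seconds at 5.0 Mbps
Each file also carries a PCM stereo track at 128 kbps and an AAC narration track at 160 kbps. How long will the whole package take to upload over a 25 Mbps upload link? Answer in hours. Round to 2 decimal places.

2.08 hours

Audio total: 128 + 160 = 288 kbps = 0.288 Mbps.
animated explainer: 4.048 Mbps × 600 s = 2428.8 Mb
podcast episode with video: 2.388 Mbps × 1920 s = 4585.0 Mb
lecture capture: 2.308 Mbps × 6840 s = 15786.7 Mb
concert recording: 17.488 Mbps × 7980 s = 139554.2 Mb
interview recording: 5.288 Mbps × 4740 s = 25065.1 Mb
Total: 187419.8 Mb = 23427.5 MB.
At 25 Mbps: 187419.8 / 25 = 7497 s ≈ 2.08 hours.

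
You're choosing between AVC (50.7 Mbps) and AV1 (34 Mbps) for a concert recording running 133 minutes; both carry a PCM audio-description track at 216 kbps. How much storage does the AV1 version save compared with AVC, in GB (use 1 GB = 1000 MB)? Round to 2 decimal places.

133 min = 7980 s
Audio: 216 kbps = 0.216 Mbps.
AVC: 50.916 Mbps × 7980 s = 406309.7 Mb = 50.789 GB.
AV1: 34.216 Mbps × 7980 s = 273043.7 Mb = 34.130 GB.
Saving: 50.789 − 34.130 = 16.658 GB.

16.66 GB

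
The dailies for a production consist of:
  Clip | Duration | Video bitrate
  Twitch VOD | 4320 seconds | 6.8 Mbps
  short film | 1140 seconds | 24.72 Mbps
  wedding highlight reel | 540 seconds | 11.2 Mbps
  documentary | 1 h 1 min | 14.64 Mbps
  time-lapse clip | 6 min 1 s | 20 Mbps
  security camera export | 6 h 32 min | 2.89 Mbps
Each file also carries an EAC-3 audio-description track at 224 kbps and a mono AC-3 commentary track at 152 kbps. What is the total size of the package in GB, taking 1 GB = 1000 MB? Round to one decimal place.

Audio total: 224 + 152 = 376 kbps = 0.376 Mbps.
Twitch VOD: 7.176 Mbps × 4320 s = 31000.3 Mb
short film: 25.096 Mbps × 1140 s = 28609.4 Mb
wedding highlight reel: 11.576 Mbps × 540 s = 6251.0 Mb
documentary: 15.016 Mbps × 3660 s = 54958.6 Mb
time-lapse clip: 20.376 Mbps × 361 s = 7355.7 Mb
security camera export: 3.266 Mbps × 23520 s = 76816.3 Mb
Total: 204991.4 Mb = 25623.9 MB.
= 25.62 GB.

25.6 GB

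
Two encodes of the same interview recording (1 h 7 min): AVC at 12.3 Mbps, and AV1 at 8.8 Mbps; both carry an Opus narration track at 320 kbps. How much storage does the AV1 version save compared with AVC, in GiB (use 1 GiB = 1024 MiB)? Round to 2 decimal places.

1.64 GiB

1 h 7 min = 67 min = 4020 s
Audio: 320 kbps = 0.320 Mbps.
AVC: 12.620 Mbps × 4020 s = 50732.4 Mb = 5.906 GiB.
AV1: 9.120 Mbps × 4020 s = 36662.4 Mb = 4.268 GiB.
Saving: 5.906 − 4.268 = 1.638 GiB.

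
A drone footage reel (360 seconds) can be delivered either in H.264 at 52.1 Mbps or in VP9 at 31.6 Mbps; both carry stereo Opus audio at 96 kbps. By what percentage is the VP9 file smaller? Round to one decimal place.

39.3%

Audio: 96 kbps = 0.096 Mbps.
H.264: 52.196 Mbps × 360 s = 18790.6 Mb = 2.349 GB.
VP9: 31.696 Mbps × 360 s = 11410.6 Mb = 1.426 GB.
Reduction: (1 − 1.426/2.349) × 100 = 39.28%.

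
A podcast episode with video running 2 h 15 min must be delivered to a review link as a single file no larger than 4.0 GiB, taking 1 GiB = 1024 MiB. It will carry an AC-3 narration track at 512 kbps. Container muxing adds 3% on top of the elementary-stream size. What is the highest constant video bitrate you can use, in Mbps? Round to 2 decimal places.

3.61 Mbps

Budget: 4.0 GiB = 34359.7 Mb.
Stream payload after overhead: 34359.7 / 1.03 = 33359.0 Mb.
2 h 15 min = 135 min = 8100 s
Total bitrate budget: 33359.0 Mb / 8100 s = 4.118 Mbps.
Audio: 512 kbps = 0.512 Mbps.
Video: 4.118 − 0.512 = 3.606 Mbps.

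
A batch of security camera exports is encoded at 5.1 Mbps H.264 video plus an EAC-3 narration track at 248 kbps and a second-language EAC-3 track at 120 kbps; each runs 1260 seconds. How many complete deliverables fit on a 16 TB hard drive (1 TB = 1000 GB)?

18578

Audio total: 248 + 120 = 368 kbps = 0.368 Mbps.
Total bitrate: 5.468 Mbps.
Per item: 5.468 Mbps × 1260 s = 6,890 Mb = 861.2 MB.
Capacity: 16 TB = 128,000,000 Mb; 18578.51 items → 18578 complete.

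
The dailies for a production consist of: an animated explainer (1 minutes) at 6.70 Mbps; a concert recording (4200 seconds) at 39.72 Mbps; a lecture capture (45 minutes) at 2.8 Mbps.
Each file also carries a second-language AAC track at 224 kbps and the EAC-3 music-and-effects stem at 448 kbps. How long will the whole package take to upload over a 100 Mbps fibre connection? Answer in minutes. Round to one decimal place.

Audio total: 224 + 448 = 672 kbps = 0.672 Mbps.
animated explainer: 7.372 Mbps × 60 s = 442.3 Mb
concert recording: 40.392 Mbps × 4200 s = 169646.4 Mb
lecture capture: 3.472 Mbps × 2700 s = 9374.4 Mb
Total: 179463.1 Mb = 22432.9 MB.
At 100 Mbps: 179463.1 / 100 = 1795 s ≈ 29.9 minutes.

29.9 minutes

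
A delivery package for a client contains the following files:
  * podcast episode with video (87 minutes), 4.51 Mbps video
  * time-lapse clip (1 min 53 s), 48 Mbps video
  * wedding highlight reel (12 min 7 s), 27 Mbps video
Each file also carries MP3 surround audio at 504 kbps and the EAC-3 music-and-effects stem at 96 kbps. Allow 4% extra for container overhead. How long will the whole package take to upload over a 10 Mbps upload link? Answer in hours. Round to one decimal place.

Audio total: 504 + 96 = 600 kbps = 0.600 Mbps.
podcast episode with video: 5.110 Mbps × 5220 s × 1.04 = 27741.2 Mb
time-lapse clip: 48.600 Mbps × 113 s × 1.04 = 5711.5 Mb
wedding highlight reel: 27.600 Mbps × 727 s × 1.04 = 20867.8 Mb
Total: 54320.4 Mb = 6790.1 MB.
At 10 Mbps: 54320.4 / 10 = 5432 s ≈ 1.51 hours.

1.5 hours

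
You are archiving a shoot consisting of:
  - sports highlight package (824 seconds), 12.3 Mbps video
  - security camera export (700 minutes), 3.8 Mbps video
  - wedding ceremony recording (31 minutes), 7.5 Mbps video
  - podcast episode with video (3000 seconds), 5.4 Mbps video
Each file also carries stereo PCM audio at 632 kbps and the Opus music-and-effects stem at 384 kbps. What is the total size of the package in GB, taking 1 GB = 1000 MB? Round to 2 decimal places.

31.04 GB

Audio total: 632 + 384 = 1016 kbps = 1.016 Mbps.
sports highlight package: 13.316 Mbps × 824 s = 10972.4 Mb
security camera export: 4.816 Mbps × 42000 s = 202272.0 Mb
wedding ceremony recording: 8.516 Mbps × 1860 s = 15839.8 Mb
podcast episode with video: 6.416 Mbps × 3000 s = 19248.0 Mb
Total: 248332.1 Mb = 31041.5 MB.
= 31.04 GB.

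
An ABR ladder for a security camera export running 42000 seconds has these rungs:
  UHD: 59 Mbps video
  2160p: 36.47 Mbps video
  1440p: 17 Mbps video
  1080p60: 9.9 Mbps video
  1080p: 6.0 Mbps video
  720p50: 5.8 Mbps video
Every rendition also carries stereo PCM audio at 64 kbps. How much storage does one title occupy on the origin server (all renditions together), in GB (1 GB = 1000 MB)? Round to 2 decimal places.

Audio: 64 kbps = 0.064 Mbps.
Sum of rendition bitrates: (59+0.064) + (36.47+0.064) + (17+0.064) + (9.9+0.064) + (6.0+0.064) + (5.8+0.064) = 134.554 Mbps.
× 42000 s = 5,651,268 Mb = 706,408 MB = 706.4 GB.

706.41 GB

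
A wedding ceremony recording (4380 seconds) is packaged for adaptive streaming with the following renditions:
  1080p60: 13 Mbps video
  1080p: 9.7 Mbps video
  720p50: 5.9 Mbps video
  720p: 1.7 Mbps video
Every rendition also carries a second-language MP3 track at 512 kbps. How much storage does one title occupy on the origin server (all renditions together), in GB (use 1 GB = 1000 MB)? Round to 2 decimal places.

17.71 GB

Audio: 512 kbps = 0.512 Mbps.
Sum of rendition bitrates: (13+0.512) + (9.7+0.512) + (5.9+0.512) + (1.7+0.512) = 32.348 Mbps.
× 4380 s = 141,684 Mb = 17,711 MB = 17.71 GB.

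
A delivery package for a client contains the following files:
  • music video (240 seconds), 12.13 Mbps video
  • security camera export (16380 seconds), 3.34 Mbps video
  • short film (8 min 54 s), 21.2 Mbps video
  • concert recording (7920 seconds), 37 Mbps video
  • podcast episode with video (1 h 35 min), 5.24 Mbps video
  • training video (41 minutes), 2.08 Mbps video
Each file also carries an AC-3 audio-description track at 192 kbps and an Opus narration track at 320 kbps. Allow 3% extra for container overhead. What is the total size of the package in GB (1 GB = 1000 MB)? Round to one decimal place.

53.3 GB

Audio total: 192 + 320 = 512 kbps = 0.512 Mbps.
music video: 12.642 Mbps × 240 s × 1.03 = 3125.1 Mb
security camera export: 3.852 Mbps × 16380 s × 1.03 = 64988.6 Mb
short film: 21.712 Mbps × 534 s × 1.03 = 11942.0 Mb
concert recording: 37.512 Mbps × 7920 s × 1.03 = 306007.9 Mb
podcast episode with video: 5.752 Mbps × 5700 s × 1.03 = 33770.0 Mb
training video: 2.592 Mbps × 2460 s × 1.03 = 6567.6 Mb
Total: 426401.3 Mb = 53300.2 MB.
= 53.30 GB.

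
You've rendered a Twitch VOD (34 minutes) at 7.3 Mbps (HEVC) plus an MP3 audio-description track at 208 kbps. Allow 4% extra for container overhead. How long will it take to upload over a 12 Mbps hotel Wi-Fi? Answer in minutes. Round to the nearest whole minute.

34 min = 2040 s
Audio: 208 kbps = 0.208 Mbps.
Total bitrate: 7.508 Mbps.
File: 7.508 Mbps × 2040 s = 15316.3 Mb.
With 4% container overhead: ×1.04. → 15929.0 Mb.
At 12 Mbps: 15929.0 / 12 = 1327.4 s ≈ 22.1 minutes.

22 minutes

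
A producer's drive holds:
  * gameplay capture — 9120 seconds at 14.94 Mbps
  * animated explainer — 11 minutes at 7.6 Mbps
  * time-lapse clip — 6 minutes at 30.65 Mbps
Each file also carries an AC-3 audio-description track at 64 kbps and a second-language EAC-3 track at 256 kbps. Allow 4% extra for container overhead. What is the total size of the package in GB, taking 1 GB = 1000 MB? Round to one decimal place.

20.2 GB

Audio total: 64 + 256 = 320 kbps = 0.320 Mbps.
gameplay capture: 15.260 Mbps × 9120 s × 1.04 = 144738.0 Mb
animated explainer: 7.920 Mbps × 660 s × 1.04 = 5436.3 Mb
time-lapse clip: 30.970 Mbps × 360 s × 1.04 = 11595.2 Mb
Total: 161769.5 Mb = 20221.2 MB.
= 20.22 GB.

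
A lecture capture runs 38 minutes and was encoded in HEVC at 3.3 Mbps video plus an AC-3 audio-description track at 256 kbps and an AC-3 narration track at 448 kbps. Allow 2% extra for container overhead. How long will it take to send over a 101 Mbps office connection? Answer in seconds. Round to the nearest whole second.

92 seconds

38 min = 2280 s
Audio total: 256 + 448 = 704 kbps = 0.704 Mbps.
Total bitrate: 4.004 Mbps.
File: 4.004 Mbps × 2280 s = 9129.1 Mb.
With 2% container overhead: ×1.02. → 9311.7 Mb.
At 101 Mbps: 9311.7 / 101 = 92.2 s ≈ 92.2 seconds.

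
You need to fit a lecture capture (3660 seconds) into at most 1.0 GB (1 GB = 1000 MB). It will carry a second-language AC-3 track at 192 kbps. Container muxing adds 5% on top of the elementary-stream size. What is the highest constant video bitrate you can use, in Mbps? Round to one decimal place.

1.9 Mbps

Budget: 1.0 GB = 8000.0 Mb.
Stream payload after overhead: 8000.0 / 1.05 = 7619.0 Mb.
Total bitrate budget: 7619.0 Mb / 3660 s = 2.082 Mbps.
Audio: 192 kbps = 0.192 Mbps.
Video: 2.082 − 0.192 = 1.890 Mbps.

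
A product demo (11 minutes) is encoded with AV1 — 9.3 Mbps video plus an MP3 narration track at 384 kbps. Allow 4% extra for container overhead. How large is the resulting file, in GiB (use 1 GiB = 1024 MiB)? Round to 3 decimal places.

11 min = 660 s
Audio: 384 kbps = 0.384 Mbps.
Total bitrate: 9.3 + 0.384 = 9.684 Mbps.
Stream data: 9.684 Mbps × 660 s = 6391.4 Mb.
With 4% container overhead: ×1.04.
6,647 Mb = 830,887,200 bytes ÷ 1,073,741,824 = 0.7738 GiB.

0.774 GiB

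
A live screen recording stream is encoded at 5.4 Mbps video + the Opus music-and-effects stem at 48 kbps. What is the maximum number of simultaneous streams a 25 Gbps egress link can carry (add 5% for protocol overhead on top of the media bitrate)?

Audio: 48 kbps = 0.048 Mbps.
Per-viewer media rate: 5.448 Mbps.
On the wire with 5% overhead: 5.720 Mbps.
25 Gbps = 25,000 Mbps; 25,000 / 5.720 = 4370.32 → 4370 viewers.

4370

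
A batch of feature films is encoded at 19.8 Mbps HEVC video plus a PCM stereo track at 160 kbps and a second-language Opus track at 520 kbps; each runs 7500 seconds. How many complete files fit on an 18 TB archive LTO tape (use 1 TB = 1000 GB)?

937

Audio total: 160 + 520 = 680 kbps = 0.680 Mbps.
Total bitrate: 20.480 Mbps.
Per item: 20.480 Mbps × 7500 s = 153,600 Mb = 19,200 MB.
Capacity: 18 TB = 144,000,000 Mb; 937.50 items → 937 complete.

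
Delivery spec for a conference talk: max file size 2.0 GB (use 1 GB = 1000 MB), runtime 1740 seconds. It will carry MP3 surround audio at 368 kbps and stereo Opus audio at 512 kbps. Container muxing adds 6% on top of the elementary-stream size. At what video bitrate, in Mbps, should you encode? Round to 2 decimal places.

7.79 Mbps

Budget: 2.0 GB = 16000.0 Mb.
Stream payload after overhead: 16000.0 / 1.06 = 15094.3 Mb.
Total bitrate budget: 15094.3 Mb / 1740 s = 8.675 Mbps.
Audio total: 368 + 512 = 880 kbps = 0.880 Mbps.
Video: 8.675 − 0.880 = 7.795 Mbps.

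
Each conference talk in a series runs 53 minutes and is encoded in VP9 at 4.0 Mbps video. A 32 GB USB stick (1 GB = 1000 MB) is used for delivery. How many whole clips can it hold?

20

53 min = 3180 s
Per item: 4.000 Mbps × 3180 s = 12,720 Mb = 1,590 MB.
Capacity: 32 GB = 256,000 Mb; 20.13 items → 20 complete.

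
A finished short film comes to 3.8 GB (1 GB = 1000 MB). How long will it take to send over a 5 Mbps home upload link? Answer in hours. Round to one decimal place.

1.7 hours

File: 3.8 GB = 30400.0 Mb.
At 5 Mbps: 30400.0 / 5 = 6080.0 s ≈ 1.69 hours.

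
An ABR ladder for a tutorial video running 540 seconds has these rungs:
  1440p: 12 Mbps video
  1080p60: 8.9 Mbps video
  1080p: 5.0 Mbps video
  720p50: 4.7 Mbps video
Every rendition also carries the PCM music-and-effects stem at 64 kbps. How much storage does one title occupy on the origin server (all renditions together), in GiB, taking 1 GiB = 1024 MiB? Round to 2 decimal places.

1.94 GiB

Audio: 64 kbps = 0.064 Mbps.
Sum of rendition bitrates: (12+0.064) + (8.9+0.064) + (5.0+0.064) + (4.7+0.064) = 30.856 Mbps.
× 540 s = 16,662 Mb = 2,083 MB = 1.940 GiB.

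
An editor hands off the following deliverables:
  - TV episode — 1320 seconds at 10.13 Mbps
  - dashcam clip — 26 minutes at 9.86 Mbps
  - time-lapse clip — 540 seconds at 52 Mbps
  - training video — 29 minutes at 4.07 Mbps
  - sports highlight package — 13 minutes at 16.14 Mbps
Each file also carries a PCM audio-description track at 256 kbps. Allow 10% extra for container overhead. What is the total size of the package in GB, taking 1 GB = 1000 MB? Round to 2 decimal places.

10.73 GB

Audio: 256 kbps = 0.256 Mbps.
TV episode: 10.386 Mbps × 1320 s × 1.10 = 15080.5 Mb
dashcam clip: 10.116 Mbps × 1560 s × 1.10 = 17359.1 Mb
time-lapse clip: 52.256 Mbps × 540 s × 1.10 = 31040.1 Mb
training video: 4.326 Mbps × 1740 s × 1.10 = 8280.0 Mb
sports highlight package: 16.396 Mbps × 780 s × 1.10 = 14067.8 Mb
Total: 85827.3 Mb = 10728.4 MB.
= 10.73 GB.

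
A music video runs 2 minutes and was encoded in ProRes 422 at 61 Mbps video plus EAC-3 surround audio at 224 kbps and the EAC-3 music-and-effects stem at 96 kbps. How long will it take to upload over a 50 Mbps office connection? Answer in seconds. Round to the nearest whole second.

2 min = 120 s
Audio total: 224 + 96 = 320 kbps = 0.320 Mbps.
Total bitrate: 61.320 Mbps.
File: 61.320 Mbps × 120 s = 7358.4 Mb.
At 50 Mbps: 7358.4 / 50 = 147.2 s ≈ 147 seconds.

147 seconds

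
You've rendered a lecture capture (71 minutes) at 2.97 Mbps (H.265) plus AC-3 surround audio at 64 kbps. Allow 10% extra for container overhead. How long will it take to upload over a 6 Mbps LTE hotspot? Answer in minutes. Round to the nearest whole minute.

39 minutes

71 min = 4260 s
Audio: 64 kbps = 0.064 Mbps.
Total bitrate: 3.034 Mbps.
File: 3.034 Mbps × 4260 s = 12924.8 Mb.
With 10% container overhead: ×1.10. → 14217.3 Mb.
At 6 Mbps: 14217.3 / 6 = 2369.6 s ≈ 39.5 minutes.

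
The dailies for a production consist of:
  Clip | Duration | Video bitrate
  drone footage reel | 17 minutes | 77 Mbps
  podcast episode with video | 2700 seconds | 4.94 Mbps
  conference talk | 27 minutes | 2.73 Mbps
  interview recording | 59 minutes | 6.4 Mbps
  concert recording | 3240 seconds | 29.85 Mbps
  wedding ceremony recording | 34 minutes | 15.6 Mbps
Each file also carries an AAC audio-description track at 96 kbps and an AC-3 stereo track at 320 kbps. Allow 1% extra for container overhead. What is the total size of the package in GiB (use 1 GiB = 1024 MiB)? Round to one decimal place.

Audio total: 96 + 320 = 416 kbps = 0.416 Mbps.
drone footage reel: 77.416 Mbps × 1020 s × 1.01 = 79754.0 Mb
podcast episode with video: 5.356 Mbps × 2700 s × 1.01 = 14605.8 Mb
conference talk: 3.146 Mbps × 1620 s × 1.01 = 5147.5 Mb
interview recording: 6.816 Mbps × 3540 s × 1.01 = 24369.9 Mb
concert recording: 30.266 Mbps × 3240 s × 1.01 = 99042.5 Mb
wedding ceremony recording: 16.016 Mbps × 2040 s × 1.01 = 32999.4 Mb
Total: 255919.0 Mb = 31989.9 MB.
= 29.79 GiB.

29.8 GiB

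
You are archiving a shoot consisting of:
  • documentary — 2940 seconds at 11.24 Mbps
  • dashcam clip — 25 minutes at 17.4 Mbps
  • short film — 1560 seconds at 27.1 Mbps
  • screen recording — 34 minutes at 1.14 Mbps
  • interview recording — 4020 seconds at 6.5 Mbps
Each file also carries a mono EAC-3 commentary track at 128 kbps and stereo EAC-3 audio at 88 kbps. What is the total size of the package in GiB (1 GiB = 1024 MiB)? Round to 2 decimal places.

Audio total: 128 + 88 = 216 kbps = 0.216 Mbps.
documentary: 11.456 Mbps × 2940 s = 33680.6 Mb
dashcam clip: 17.616 Mbps × 1500 s = 26424.0 Mb
short film: 27.316 Mbps × 1560 s = 42613.0 Mb
screen recording: 1.356 Mbps × 2040 s = 2766.2 Mb
interview recording: 6.716 Mbps × 4020 s = 26998.3 Mb
Total: 132482.2 Mb = 16560.3 MB.
= 15.42 GiB.

15.42 GiB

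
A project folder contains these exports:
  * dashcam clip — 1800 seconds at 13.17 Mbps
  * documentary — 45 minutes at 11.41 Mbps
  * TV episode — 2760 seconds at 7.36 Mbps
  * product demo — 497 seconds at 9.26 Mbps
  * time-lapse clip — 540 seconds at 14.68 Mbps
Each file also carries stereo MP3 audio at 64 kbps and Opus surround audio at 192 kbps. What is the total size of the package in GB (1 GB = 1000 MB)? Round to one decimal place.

Audio total: 64 + 192 = 256 kbps = 0.256 Mbps.
dashcam clip: 13.426 Mbps × 1800 s = 24166.8 Mb
documentary: 11.666 Mbps × 2700 s = 31498.2 Mb
TV episode: 7.616 Mbps × 2760 s = 21020.2 Mb
product demo: 9.516 Mbps × 497 s = 4729.5 Mb
time-lapse clip: 14.936 Mbps × 540 s = 8065.4 Mb
Total: 89480.1 Mb = 11185.0 MB.
= 11.19 GB.

11.2 GB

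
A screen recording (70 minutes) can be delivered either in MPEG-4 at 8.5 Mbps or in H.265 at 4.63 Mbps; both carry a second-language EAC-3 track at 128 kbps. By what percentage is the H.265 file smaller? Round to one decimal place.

70 min = 4200 s
Audio: 128 kbps = 0.128 Mbps.
MPEG-4: 8.628 Mbps × 4200 s = 36237.6 Mb = 4.530 GB.
H.265: 4.758 Mbps × 4200 s = 19983.6 Mb = 2.498 GB.
Reduction: (1 − 2.498/4.530) × 100 = 44.85%.

44.9%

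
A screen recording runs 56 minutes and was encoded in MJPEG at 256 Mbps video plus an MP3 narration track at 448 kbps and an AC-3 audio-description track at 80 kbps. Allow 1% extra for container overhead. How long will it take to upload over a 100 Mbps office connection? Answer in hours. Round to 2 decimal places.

56 min = 3360 s
Audio total: 448 + 80 = 528 kbps = 0.528 Mbps.
Total bitrate: 256.528 Mbps.
File: 256.528 Mbps × 3360 s = 861934.1 Mb.
With 1% container overhead: ×1.01. → 870553.4 Mb.
At 100 Mbps: 870553.4 / 100 = 8705.5 s ≈ 2.42 hours.

2.42 hours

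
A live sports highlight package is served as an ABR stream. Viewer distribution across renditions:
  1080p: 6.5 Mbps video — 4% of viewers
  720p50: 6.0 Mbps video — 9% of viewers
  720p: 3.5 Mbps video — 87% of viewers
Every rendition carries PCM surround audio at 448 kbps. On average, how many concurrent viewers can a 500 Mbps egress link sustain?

116

Audio: 448 kbps = 0.448 Mbps.
Average per-viewer bitrate: 0.04×6.948 + 0.09×6.448 + 0.87×3.948 = 4.293 Mbps.
500 Mbps = 500.0 Mbps; 500.0 / 4.293 = 116.47 → 116.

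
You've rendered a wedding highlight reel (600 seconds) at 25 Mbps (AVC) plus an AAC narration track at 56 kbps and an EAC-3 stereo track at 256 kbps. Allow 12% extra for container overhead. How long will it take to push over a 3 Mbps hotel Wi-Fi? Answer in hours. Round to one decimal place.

Audio total: 56 + 256 = 312 kbps = 0.312 Mbps.
Total bitrate: 25.312 Mbps.
File: 25.312 Mbps × 600 s = 15187.2 Mb.
With 12% container overhead: ×1.12. → 17009.7 Mb.
At 3 Mbps: 17009.7 / 3 = 5669.9 s ≈ 1.57 hours.

1.6 hours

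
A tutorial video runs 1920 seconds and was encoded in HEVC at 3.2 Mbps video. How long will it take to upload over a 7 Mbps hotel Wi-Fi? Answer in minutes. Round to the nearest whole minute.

15 minutes

File: 3.200 Mbps × 1920 s = 6144.0 Mb.
At 7 Mbps: 6144.0 / 7 = 877.7 s ≈ 14.6 minutes.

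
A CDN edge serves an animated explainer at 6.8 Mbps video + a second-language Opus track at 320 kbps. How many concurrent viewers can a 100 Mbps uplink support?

Audio: 320 kbps = 0.320 Mbps.
Per-viewer media rate: 7.120 Mbps.
100 Mbps = 100.0 Mbps; 100.0 / 7.120 = 14.04 → 14 viewers.

14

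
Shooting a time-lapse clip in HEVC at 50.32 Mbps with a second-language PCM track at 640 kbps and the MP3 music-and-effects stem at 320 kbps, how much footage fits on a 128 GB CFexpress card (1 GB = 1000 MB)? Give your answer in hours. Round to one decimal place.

5.5 hours

Audio total: 640 + 320 = 960 kbps = 0.960 Mbps.
Total bitrate: 50.32 + 0.960 = 51.280 Mbps.
Capacity: 128 GB = 1,024,000 Mb.
Recording time: 1,024,000 / 51.280 = 19,969 s ≈ 5.55 hours.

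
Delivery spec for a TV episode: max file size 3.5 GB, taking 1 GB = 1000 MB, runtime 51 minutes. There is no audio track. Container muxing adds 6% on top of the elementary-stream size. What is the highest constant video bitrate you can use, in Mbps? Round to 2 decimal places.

Budget: 3.5 GB = 28000.0 Mb.
Stream payload after overhead: 28000.0 / 1.06 = 26415.1 Mb.
51 min = 3060 s
Total bitrate budget: 26415.1 Mb / 3060 s = 8.632 Mbps.

8.63 Mbps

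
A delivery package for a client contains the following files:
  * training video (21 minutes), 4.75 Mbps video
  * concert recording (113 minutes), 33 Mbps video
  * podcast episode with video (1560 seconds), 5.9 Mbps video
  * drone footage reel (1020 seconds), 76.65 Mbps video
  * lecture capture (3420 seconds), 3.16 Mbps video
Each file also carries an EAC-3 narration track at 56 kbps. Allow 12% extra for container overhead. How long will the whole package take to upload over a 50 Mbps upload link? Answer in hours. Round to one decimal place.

2.0 hours

Audio: 56 kbps = 0.056 Mbps.
training video: 4.806 Mbps × 1260 s × 1.12 = 6782.2 Mb
concert recording: 33.056 Mbps × 6780 s × 1.12 = 251014.0 Mb
podcast episode with video: 5.956 Mbps × 1560 s × 1.12 = 10406.3 Mb
drone footage reel: 76.706 Mbps × 1020 s × 1.12 = 87628.9 Mb
lecture capture: 3.216 Mbps × 3420 s × 1.12 = 12318.6 Mb
Total: 368150.1 Mb = 46018.8 MB.
At 50 Mbps: 368150.1 / 50 = 7363 s ≈ 2.05 hours.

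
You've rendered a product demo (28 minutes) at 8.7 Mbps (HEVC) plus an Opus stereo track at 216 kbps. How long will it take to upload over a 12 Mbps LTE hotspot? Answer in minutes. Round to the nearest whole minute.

21 minutes

28 min = 1680 s
Audio: 216 kbps = 0.216 Mbps.
Total bitrate: 8.916 Mbps.
File: 8.916 Mbps × 1680 s = 14978.9 Mb.
At 12 Mbps: 14978.9 / 12 = 1248.2 s ≈ 20.8 minutes.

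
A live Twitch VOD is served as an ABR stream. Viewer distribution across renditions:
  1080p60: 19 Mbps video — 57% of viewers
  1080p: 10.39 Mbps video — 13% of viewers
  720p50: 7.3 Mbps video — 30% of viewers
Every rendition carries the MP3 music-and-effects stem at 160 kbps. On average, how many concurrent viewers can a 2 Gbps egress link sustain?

Audio: 160 kbps = 0.160 Mbps.
Average per-viewer bitrate: 0.57×19.160 + 0.13×10.550 + 0.30×7.460 = 14.531 Mbps.
2 Gbps = 2,000 Mbps; 2,000 / 14.531 = 137.64 → 137.

137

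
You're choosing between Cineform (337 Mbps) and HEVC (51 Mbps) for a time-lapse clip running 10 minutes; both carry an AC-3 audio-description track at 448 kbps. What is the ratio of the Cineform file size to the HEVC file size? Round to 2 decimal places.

6.56

10 min = 600 s
Audio: 448 kbps = 0.448 Mbps.
Cineform: 337.448 Mbps × 600 s = 202468.8 Mb = 23.570 GiB.
HEVC: 51.448 Mbps × 600 s = 30868.8 Mb = 3.594 GiB.
Ratio: 23.570 / 3.594 = 6.559.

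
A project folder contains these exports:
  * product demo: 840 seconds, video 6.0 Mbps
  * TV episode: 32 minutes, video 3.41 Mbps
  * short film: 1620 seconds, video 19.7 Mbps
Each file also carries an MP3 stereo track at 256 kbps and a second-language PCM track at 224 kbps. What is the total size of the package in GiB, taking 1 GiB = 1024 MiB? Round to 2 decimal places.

5.31 GiB

Audio total: 256 + 224 = 480 kbps = 0.480 Mbps.
product demo: 6.480 Mbps × 840 s = 5443.2 Mb
TV episode: 3.890 Mbps × 1920 s = 7468.8 Mb
short film: 20.180 Mbps × 1620 s = 32691.6 Mb
Total: 45603.6 Mb = 5700.4 MB.
= 5.309 GiB.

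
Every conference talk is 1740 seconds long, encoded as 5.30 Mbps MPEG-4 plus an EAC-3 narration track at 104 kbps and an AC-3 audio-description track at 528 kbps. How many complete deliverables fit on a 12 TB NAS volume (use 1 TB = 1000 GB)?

9300

Audio total: 104 + 528 = 632 kbps = 0.632 Mbps.
Total bitrate: 5.932 Mbps.
Per item: 5.932 Mbps × 1740 s = 10,322 Mb = 1,290 MB.
Capacity: 12 TB = 96,000,000 Mb; 9300.81 items → 9300 complete.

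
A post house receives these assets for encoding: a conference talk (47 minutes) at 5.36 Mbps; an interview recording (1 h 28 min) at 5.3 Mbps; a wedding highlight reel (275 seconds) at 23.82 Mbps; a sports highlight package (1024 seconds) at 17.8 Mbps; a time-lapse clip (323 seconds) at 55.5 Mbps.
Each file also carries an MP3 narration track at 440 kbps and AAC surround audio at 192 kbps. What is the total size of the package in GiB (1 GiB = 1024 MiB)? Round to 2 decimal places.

10.70 GiB

Audio total: 440 + 192 = 632 kbps = 0.632 Mbps.
conference talk: 5.992 Mbps × 2820 s = 16897.4 Mb
interview recording: 5.932 Mbps × 5280 s = 31321.0 Mb
wedding highlight reel: 24.452 Mbps × 275 s = 6724.3 Mb
sports highlight package: 18.432 Mbps × 1024 s = 18874.4 Mb
time-lapse clip: 56.132 Mbps × 323 s = 18130.6 Mb
Total: 91947.7 Mb = 11493.5 MB.
= 10.70 GiB.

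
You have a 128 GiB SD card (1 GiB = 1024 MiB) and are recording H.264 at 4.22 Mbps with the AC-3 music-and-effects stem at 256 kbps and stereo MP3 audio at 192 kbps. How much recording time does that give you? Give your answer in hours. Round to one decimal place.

Audio total: 256 + 192 = 448 kbps = 0.448 Mbps.
Total bitrate: 4.22 + 0.448 = 4.668 Mbps.
Capacity: 128 GiB = 1,099,512 Mb.
Recording time: 1,099,512 / 4.668 = 235,542 s ≈ 65.4 hours.

65.4 hours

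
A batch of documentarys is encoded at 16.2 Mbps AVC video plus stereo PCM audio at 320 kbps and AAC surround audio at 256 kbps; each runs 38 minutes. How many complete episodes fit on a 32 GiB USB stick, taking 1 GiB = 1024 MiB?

7

38 min = 2280 s
Audio total: 320 + 256 = 576 kbps = 0.576 Mbps.
Total bitrate: 16.776 Mbps.
Per item: 16.776 Mbps × 2280 s = 38,249 Mb = 4,781 MB.
Capacity: 32 GiB = 274,878 Mb; 7.19 items → 7 complete.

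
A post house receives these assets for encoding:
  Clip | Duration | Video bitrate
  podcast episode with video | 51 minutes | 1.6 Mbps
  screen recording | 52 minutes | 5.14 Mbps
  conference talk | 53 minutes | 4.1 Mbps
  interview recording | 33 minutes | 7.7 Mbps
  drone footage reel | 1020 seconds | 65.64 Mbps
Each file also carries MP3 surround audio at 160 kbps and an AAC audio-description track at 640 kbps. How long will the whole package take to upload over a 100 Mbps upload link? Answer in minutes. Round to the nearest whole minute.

Audio total: 160 + 640 = 800 kbps = 0.800 Mbps.
podcast episode with video: 2.400 Mbps × 3060 s = 7344.0 Mb
screen recording: 5.940 Mbps × 3120 s = 18532.8 Mb
conference talk: 4.900 Mbps × 3180 s = 15582.0 Mb
interview recording: 8.500 Mbps × 1980 s = 16830.0 Mb
drone footage reel: 66.440 Mbps × 1020 s = 67768.8 Mb
Total: 126057.6 Mb = 15757.2 MB.
At 100 Mbps: 126057.6 / 100 = 1261 s ≈ 21 minutes.

21 minutes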